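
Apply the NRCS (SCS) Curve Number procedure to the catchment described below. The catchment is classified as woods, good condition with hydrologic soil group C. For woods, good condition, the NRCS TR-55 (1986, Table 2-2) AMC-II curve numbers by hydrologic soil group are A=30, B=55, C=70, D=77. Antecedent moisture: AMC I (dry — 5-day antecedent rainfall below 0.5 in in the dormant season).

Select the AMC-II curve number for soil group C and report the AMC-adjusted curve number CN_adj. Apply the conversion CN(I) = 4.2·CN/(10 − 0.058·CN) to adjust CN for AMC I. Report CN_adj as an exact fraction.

NRCS table: woods, good condition, soil group C → CN(II) = 70
CN(I) from CN(II)=70: (4.2·70)/(10 − 0.058·70) = 4900/99 ≈ 49.495

CN_adj = 4900/99 ≈ 49.495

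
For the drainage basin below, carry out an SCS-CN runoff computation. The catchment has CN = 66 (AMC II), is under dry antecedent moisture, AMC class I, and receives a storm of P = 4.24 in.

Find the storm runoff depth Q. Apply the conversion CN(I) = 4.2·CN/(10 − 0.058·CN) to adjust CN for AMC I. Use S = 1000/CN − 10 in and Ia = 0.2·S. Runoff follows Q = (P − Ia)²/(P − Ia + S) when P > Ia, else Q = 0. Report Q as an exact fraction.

Dry (AMC I): CN(I) = 4.2·66/(10 − 0.058·66) = (1386/5)/(1543/250) = 69300/1543 ≈ 44.913
S = 1000/(69300/1543) − 10 = 8500/693 in ≈ 12.266 in
Initial abstraction Ia = S/5 = (8500/693)/5 = 1700/693 ≈ 2.453 in
P − Ia = 4.240 − 2.453 = 30958/17325 ≈ 1.787 in (> 0, runoff occurs)
Q: (30958/17325)² ÷ (243458/17325) = 479198882/2108954925 in (≈ 0.227 in)

Q = 479198882/2108954925 in ≈ 0.227 in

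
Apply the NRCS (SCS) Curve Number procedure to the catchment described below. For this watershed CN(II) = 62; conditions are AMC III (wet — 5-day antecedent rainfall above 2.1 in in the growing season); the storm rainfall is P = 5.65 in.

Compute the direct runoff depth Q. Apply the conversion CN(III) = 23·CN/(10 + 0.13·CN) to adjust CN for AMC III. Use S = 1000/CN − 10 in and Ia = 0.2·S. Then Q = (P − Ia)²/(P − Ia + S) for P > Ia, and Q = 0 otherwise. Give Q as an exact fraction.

CN(III) from CN(II)=62: (23·62)/(10 + 0.13·62) = 71300/903 ≈ 78.959
S = 1000/(71300/903) − 10 = 1900/713 in ≈ 2.665 in
Ia = 0.2·(1900/713) = 380/713 in ≈ 0.533 in
P − Ia = 5.650 − 0.533 = 72969/14260 ≈ 5.117 in (> 0, runoff occurs)
Q: (72969/14260)² ÷ (110969/14260) = 5324474961/1582417940 in (≈ 3.365 in)

Q = 5324474961/1582417940 in ≈ 3.365 in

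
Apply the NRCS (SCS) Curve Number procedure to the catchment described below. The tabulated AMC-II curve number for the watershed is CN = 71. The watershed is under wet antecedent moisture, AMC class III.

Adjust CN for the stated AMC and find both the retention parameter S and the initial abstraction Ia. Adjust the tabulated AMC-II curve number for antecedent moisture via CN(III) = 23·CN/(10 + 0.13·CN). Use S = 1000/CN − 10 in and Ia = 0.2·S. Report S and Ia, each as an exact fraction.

Wet (AMC III): CN(III) = 23·71/(10 + 0.13·71) = 1633/(1923/100) = 163300/1923 ≈ 84.919
Retention S: 1000/CN − 10 with CN=84.919 → S = 2900/1633 ≈ 1.776 in
Initial abstraction Ia = S/5 = (2900/1633)/5 = 580/1633 ≈ 0.355 in

S = 2900/1633 in ≈ 1.776 in; Ia = 580/1633 in ≈ 0.355 in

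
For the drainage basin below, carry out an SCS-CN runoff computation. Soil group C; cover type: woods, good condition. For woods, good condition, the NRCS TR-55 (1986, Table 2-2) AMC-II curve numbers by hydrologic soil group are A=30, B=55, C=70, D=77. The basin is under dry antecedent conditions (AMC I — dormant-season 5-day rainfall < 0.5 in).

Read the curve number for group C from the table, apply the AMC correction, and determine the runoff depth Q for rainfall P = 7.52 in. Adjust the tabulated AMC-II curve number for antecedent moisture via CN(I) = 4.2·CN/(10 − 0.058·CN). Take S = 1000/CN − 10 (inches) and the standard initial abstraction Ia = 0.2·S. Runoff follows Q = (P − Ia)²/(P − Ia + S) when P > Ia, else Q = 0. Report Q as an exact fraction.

NRCS table: woods, good condition, soil group C → CN(II) = 70
Dry (AMC I): CN(I) = 4.2·70/(10 − 0.058·70) = 294/(297/50) = 4900/99 ≈ 49.495
Max retention: S = 1000/(4900/99) − 10 = 500/49 in (≈ 10.204 in)
Ia = 0.2·(500/49) = 100/49 in ≈ 2.041 in
P − Ia = 7.520 − 2.041 = 6712/1225 ≈ 5.479 in (> 0, runoff occurs)
Q: (6712/1225)² ÷ (19212/1225) = 11262736/5883675 in (≈ 1.914 in)

Q = 11262736/5883675 in ≈ 1.914 in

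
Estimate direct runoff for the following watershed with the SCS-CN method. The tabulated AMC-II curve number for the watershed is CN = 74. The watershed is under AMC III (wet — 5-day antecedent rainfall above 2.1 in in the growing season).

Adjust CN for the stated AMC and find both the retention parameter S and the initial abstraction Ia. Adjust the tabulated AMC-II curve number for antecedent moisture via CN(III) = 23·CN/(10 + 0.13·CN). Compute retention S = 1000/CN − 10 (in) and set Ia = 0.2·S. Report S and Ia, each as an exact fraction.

S = 1300/851 in ≈ 1.528 in; Ia = 260/851 in ≈ 0.306 in

Wet (AMC III): CN(III) = 23·74/(10 + 0.13·74) = 1702/(981/50) = 85100/981 ≈ 86.748
Max retention: S = 1000/(85100/981) − 10 = 1300/851 in (≈ 1.528 in)
Ia = 0.2S: 0.2·1.528 = 0.306 in (exactly 260/851)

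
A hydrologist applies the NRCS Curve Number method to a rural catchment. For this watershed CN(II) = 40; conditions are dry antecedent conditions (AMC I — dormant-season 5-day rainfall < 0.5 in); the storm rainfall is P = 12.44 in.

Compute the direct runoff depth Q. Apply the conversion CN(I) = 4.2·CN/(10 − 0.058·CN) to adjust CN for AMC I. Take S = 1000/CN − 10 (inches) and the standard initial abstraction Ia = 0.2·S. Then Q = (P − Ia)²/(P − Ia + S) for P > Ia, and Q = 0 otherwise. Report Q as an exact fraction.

Q = 859329/1255975 in ≈ 0.684 in

CN(I) from CN(II)=40: (4.2·40)/(10 − 0.058·40) = 175/8 ≈ 21.875
Retention S: 1000/CN − 10 with CN=21.875 → S = 250/7 ≈ 35.714 in
Ia = 0.2·(250/7) = 50/7 in ≈ 7.143 in
P − Ia = 12.440 − 7.143 = 927/175 ≈ 5.297 in (> 0, runoff occurs)
Q: (927/175)² ÷ (7177/175) = 859329/1255975 in (≈ 0.684 in)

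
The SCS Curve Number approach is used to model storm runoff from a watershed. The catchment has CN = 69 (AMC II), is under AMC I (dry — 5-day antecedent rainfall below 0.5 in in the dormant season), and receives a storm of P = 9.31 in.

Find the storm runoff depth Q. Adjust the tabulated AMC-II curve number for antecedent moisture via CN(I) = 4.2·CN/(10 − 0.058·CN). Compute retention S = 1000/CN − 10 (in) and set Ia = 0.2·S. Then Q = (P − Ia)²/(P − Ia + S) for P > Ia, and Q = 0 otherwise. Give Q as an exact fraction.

Adjust CN=69 to AMC I: 4.2·69/(10 − 0.058·69) → (1449/5) ÷ (2999/500) = 144900/2999 ≈ 48.316
Max retention: S = 1000/(144900/2999) − 10 = 15500/1449 in (≈ 10.697 in)
Initial abstraction Ia = S/5 = (15500/1449)/5 = 3100/1449 ≈ 2.139 in
P − Ia = 9.310 − 2.139 = 1039019/144900 ≈ 7.171 in (> 0, runoff occurs)
Q: (1039019/144900)² ÷ (2589019/144900) = 1079560482361/375148853100 in (≈ 2.878 in)

Q = 1079560482361/375148853100 in ≈ 2.878 in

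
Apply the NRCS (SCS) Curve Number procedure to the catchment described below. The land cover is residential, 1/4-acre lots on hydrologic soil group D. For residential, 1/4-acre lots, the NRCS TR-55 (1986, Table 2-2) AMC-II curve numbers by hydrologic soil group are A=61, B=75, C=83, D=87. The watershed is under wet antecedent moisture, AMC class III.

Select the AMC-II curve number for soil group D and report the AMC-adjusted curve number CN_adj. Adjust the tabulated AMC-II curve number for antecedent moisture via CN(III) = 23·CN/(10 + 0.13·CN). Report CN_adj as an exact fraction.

CN_adj = 200100/2131 ≈ 93.900

NRCS table: residential, 1/4-acre lots, soil group D → CN(II) = 87
Adjust CN=87 to AMC III: 23·87/(10 + 0.13·87) → 2001 ÷ (2131/100) = 200100/2131 ≈ 93.900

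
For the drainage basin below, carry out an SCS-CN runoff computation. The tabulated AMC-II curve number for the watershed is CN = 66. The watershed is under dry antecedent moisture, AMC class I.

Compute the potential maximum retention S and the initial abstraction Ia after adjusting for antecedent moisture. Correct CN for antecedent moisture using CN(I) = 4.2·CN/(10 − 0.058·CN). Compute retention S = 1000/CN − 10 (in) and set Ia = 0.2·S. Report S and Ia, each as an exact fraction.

CN(I) from CN(II)=66: (4.2·66)/(10 − 0.058·66) = 69300/1543 ≈ 44.913
S = 1000/(69300/1543) − 10 = 8500/693 in ≈ 12.266 in
Initial abstraction Ia = S/5 = (8500/693)/5 = 1700/693 ≈ 2.453 in

S = 8500/693 in ≈ 12.266 in; Ia = 1700/693 in ≈ 2.453 in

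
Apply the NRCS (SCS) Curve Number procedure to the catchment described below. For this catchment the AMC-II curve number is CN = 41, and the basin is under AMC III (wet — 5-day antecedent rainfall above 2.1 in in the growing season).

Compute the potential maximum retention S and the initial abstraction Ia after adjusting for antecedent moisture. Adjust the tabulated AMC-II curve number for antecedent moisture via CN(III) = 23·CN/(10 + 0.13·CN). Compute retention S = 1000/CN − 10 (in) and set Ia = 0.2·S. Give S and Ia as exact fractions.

Adjust CN=41 to AMC III: 23·41/(10 + 0.13·41) → 943 ÷ (1533/100) = 94300/1533 ≈ 61.513
Max retention: S = 1000/(94300/1533) − 10 = 5900/943 in (≈ 6.257 in)
Ia = 0.2·(5900/943) = 1180/943 in ≈ 1.251 in

S = 5900/943 in ≈ 6.257 in; Ia = 1180/943 in ≈ 1.251 in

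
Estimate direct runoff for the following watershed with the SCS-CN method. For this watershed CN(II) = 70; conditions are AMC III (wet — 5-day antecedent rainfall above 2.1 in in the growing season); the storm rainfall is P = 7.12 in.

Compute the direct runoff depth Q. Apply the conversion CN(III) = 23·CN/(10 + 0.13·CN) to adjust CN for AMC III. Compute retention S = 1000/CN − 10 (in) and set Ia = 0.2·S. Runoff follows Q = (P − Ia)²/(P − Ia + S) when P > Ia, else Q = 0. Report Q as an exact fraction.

Wet (AMC III): CN(III) = 23·70/(10 + 0.13·70) = 1610/(191/10) = 16100/191 ≈ 84.293
Retention S: 1000/CN − 10 with CN=84.293 → S = 300/161 ≈ 1.863 in
Ia = 0.2S: 0.2·1.863 = 0.373 in (exactly 60/161)
P − Ia = 7.120 − 0.373 = 27158/4025 ≈ 6.747 in (> 0, runoff occurs)
Q: (27158/4025)² ÷ (34658/4025) = 368778482/69749225 in (≈ 5.287 in)

Q = 368778482/69749225 in ≈ 5.287 in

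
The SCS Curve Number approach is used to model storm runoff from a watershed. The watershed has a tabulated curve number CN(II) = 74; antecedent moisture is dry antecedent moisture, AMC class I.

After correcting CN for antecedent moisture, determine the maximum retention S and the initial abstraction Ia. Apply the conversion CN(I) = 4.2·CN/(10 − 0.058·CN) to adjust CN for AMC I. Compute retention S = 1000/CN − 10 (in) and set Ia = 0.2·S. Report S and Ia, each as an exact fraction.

CN(I) from CN(II)=74: (4.2·74)/(10 − 0.058·74) = 77700/1427 ≈ 54.450
S = 1000/(77700/1427) − 10 = 6500/777 in ≈ 8.366 in
Ia = 0.2S: 0.2·8.366 = 1.673 in (exactly 1300/777)

S = 6500/777 in ≈ 8.366 in; Ia = 1300/777 in ≈ 1.673 in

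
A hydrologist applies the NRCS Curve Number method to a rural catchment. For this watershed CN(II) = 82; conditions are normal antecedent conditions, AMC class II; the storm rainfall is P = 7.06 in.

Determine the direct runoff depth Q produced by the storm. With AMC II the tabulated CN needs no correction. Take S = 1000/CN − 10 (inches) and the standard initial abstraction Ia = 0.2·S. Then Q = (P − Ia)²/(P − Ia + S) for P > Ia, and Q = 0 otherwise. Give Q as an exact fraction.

Q = 184226329/37049650 in ≈ 4.972 in

AMC II — tabulated CN = 82 applies directly.
Max retention: S = 1000/82 − 10 = 90/41 in (≈ 2.195 in)
Initial abstraction Ia = S/5 = (90/41)/5 = 18/41 ≈ 0.439 in
P − Ia = 7.060 − 0.439 = 13573/2050 ≈ 6.621 in (> 0, runoff occurs)
Runoff Q = (P−Ia)²/(P−Ia+S) = (6.621)²/(6.621+2.195) = 184226329/37049650 ≈ 4.972 in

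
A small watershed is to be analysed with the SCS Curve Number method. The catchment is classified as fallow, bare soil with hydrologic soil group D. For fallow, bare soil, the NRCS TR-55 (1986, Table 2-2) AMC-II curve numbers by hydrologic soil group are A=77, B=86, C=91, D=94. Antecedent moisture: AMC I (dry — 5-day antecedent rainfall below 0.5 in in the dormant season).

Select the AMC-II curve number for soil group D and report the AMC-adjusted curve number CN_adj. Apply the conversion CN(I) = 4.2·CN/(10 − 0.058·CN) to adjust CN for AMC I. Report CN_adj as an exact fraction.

NRCS table: fallow, bare soil, soil group D → CN(II) = 94
CN(I) from CN(II)=94: (4.2·94)/(10 − 0.058·94) = 32900/379 ≈ 86.807

CN_adj = 32900/379 ≈ 86.807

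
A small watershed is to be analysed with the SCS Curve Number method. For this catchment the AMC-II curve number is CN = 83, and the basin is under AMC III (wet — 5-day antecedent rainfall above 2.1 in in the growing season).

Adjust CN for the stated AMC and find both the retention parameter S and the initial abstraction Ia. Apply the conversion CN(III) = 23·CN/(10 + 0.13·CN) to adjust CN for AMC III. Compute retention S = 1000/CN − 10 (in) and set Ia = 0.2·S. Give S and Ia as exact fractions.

S = 1700/1909 in ≈ 0.891 in; Ia = 340/1909 in ≈ 0.178 in

Adjust CN=83 to AMC III: 23·83/(10 + 0.13·83) → 1909 ÷ (2079/100) = 190900/2079 ≈ 91.823
Retention S: 1000/CN − 10 with CN=91.823 → S = 1700/1909 ≈ 0.891 in
Initial abstraction Ia = S/5 = (1700/1909)/5 = 340/1909 ≈ 0.178 in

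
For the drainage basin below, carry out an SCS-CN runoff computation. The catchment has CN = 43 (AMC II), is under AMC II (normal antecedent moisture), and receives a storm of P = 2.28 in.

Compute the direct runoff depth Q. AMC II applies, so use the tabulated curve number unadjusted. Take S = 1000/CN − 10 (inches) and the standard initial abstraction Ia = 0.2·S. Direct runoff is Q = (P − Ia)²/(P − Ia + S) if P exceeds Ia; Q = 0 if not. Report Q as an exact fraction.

Q = 0 in ≈ 0.000 in

AMC II — tabulated CN = 43 applies directly.
S = 1000/43 − 10 = 570/43 in ≈ 13.256 in
Ia = 0.2·(570/43) = 114/43 in ≈ 2.651 in
P = 2.280 ≤ Ia = 2.651 in: entire storm abstracted, Q = 0.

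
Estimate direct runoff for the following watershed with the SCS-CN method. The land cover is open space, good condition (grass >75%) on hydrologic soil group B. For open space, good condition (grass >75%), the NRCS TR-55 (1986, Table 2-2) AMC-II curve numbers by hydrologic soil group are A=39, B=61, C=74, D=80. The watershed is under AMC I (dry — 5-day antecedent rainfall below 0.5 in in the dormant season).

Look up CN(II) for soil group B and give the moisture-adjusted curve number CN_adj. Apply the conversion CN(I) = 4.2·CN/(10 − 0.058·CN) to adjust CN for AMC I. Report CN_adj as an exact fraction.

NRCS table: open space, good condition (grass >75%), soil group B → CN(II) = 61
CN(I) from CN(II)=61: (4.2·61)/(10 − 0.058·61) = 42700/1077 ≈ 39.647

CN_adj = 42700/1077 ≈ 39.647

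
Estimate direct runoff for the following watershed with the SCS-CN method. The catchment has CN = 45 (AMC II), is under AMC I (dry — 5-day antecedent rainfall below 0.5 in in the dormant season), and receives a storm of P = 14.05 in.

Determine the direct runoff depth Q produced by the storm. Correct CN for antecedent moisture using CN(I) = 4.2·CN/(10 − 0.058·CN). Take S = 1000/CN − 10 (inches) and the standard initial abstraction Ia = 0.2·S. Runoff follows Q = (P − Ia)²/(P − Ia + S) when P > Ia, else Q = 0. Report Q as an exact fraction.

Q = 967769881/533392020 in ≈ 1.814 in

Adjust CN=45 to AMC I: 4.2·45/(10 − 0.058·45) → 189 ÷ (739/100) = 18900/739 ≈ 25.575
S = 1000/(18900/739) − 10 = 5500/189 in ≈ 29.101 in
Initial abstraction Ia = S/5 = (5500/189)/5 = 1100/189 ≈ 5.820 in
Excess rainfall: 14.050 − 5.820 = 8.230 in; P > Ia so Q > 0
Q = (31109/3780)²/((31109/3780) + 5500/189) = (967769881/14288400)/(141109/3780) = 967769881/533392020 in ≈ 1.814 in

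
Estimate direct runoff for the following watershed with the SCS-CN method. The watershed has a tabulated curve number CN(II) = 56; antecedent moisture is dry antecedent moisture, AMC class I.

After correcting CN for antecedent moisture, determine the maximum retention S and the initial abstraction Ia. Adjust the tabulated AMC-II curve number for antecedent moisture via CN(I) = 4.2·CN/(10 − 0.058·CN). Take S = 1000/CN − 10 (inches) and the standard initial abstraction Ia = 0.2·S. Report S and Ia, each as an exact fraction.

Adjust CN=56 to AMC I: 4.2·56/(10 − 0.058·56) → (1176/5) ÷ (844/125) = 7350/211 ≈ 34.834
Retention S: 1000/CN − 10 with CN=34.834 → S = 2750/147 ≈ 18.707 in
Ia = 0.2S: 0.2·18.707 = 3.741 in (exactly 550/147)

S = 2750/147 in ≈ 18.707 in; Ia = 550/147 in ≈ 3.741 in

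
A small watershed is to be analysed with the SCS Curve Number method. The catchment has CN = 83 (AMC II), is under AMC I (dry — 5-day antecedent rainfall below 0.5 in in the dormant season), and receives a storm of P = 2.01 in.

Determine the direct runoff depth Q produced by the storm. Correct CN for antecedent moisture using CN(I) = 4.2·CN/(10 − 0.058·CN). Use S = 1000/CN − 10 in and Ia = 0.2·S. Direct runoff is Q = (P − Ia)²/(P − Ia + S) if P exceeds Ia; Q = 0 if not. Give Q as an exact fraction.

Adjust CN=83 to AMC I: 4.2·83/(10 − 0.058·83) → (1743/5) ÷ (2593/500) = 174300/2593 ≈ 67.219
Retention S: 1000/CN − 10 with CN=67.219 → S = 8500/1743 ≈ 4.877 in
Ia = 0.2·(8500/1743) = 1700/1743 in ≈ 0.975 in
Since P=2.010 > Ia=0.975: effective rainfall P−Ia = 180343/174300 in
Q: (180343/174300)² ÷ (1030343/174300) = 32523597649/179588784900 in (≈ 0.181 in)

Q = 32523597649/179588784900 in ≈ 0.181 in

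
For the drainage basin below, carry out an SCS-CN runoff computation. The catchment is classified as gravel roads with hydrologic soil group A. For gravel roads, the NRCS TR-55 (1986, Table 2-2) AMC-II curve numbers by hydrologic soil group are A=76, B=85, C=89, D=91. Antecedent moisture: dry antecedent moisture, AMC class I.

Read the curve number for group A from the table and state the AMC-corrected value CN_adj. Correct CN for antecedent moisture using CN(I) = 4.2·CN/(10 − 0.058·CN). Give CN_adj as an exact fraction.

NRCS table: gravel roads, soil group A → CN(II) = 76
CN(I) from CN(II)=76: (4.2·76)/(10 − 0.058·76) = 13300/233 ≈ 57.082

CN_adj = 13300/233 ≈ 57.082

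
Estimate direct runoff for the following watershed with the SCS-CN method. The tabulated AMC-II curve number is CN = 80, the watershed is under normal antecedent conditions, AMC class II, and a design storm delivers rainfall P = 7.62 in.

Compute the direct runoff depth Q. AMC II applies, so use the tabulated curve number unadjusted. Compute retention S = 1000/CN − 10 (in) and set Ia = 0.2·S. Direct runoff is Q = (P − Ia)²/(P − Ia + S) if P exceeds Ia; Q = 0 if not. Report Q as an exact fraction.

Q = 63368/12025 in ≈ 5.270 in

Average conditions: CN = 80 (no AMC adjustment).
S = 1000/80 − 10 = 5/2 in ≈ 2.500 in
Initial abstraction Ia = S/5 = (5/2)/5 = 1/2 ≈ 0.500 in
Excess rainfall: 7.620 − 0.500 = 7.120 in; P > Ia so Q > 0
Runoff Q = (P−Ia)²/(P−Ia+S) = (7.120)²/(7.120+2.500) = 63368/12025 ≈ 5.270 in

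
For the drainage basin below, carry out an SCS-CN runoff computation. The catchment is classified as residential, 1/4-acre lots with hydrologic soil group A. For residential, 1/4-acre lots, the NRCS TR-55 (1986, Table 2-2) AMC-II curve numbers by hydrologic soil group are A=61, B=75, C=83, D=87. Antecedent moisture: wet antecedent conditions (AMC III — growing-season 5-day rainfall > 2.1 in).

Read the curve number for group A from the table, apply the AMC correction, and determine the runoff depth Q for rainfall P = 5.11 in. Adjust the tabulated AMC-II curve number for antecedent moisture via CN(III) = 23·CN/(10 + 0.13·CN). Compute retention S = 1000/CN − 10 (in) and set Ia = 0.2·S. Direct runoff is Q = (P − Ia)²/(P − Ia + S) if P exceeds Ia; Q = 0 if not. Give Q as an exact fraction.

NRCS table: residential, 1/4-acre lots, soil group A → CN(II) = 61
CN(III) from CN(II)=61: (23·61)/(10 + 0.13·61) = 140300/1793 ≈ 78.249
S = 1000/(140300/1793) − 10 = 3900/1403 in ≈ 2.780 in
Initial abstraction Ia = S/5 = (3900/1403)/5 = 780/1403 ≈ 0.556 in
Since P=5.110 > Ia=0.556: effective rainfall P−Ia = 638933/140300 in
Runoff Q = (P−Ia)²/(P−Ia+S) = (4.554)²/(4.554+2.780) = 408235378489/144359299900 ≈ 2.828 in

Q = 408235378489/144359299900 in ≈ 2.828 in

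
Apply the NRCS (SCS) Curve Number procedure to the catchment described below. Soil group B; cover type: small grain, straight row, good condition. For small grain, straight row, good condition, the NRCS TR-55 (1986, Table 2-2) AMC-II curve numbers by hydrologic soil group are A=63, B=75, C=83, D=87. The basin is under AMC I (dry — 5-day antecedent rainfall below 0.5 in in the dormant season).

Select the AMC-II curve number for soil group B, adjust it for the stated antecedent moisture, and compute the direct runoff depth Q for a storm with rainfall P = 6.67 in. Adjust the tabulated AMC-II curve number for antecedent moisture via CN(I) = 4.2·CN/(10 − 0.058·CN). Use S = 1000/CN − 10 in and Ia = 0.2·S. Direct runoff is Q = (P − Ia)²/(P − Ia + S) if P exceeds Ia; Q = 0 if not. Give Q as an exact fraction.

NRCS table: small grain, straight row, good condition, soil group B → CN(II) = 75
CN(I) from CN(II)=75: (4.2·75)/(10 − 0.058·75) = 6300/113 ≈ 55.752
Retention S: 1000/CN − 10 with CN=55.752 → S = 500/63 ≈ 7.937 in
Ia = 0.2S: 0.2·7.937 = 1.587 in (exactly 100/63)
Excess rainfall: 6.670 − 1.587 = 5.083 in; P > Ia so Q > 0
Q = (32021/6300)²/((32021/6300) + 500/63) = (1025344441/39690000)/(82021/6300) = 1025344441/516732300 in ≈ 1.984 in

Q = 1025344441/516732300 in ≈ 1.984 in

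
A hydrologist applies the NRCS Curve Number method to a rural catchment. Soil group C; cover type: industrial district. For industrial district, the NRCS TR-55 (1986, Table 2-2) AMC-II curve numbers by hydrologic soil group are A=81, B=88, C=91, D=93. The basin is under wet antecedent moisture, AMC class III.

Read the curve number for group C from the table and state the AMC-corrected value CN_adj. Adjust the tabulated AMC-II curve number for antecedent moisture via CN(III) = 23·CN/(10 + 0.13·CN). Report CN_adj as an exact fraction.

NRCS table: industrial district, soil group C → CN(II) = 91
Wet (AMC III): CN(III) = 23·91/(10 + 0.13·91) = 2093/(2183/100) = 209300/2183 ≈ 95.877

CN_adj = 209300/2183 ≈ 95.877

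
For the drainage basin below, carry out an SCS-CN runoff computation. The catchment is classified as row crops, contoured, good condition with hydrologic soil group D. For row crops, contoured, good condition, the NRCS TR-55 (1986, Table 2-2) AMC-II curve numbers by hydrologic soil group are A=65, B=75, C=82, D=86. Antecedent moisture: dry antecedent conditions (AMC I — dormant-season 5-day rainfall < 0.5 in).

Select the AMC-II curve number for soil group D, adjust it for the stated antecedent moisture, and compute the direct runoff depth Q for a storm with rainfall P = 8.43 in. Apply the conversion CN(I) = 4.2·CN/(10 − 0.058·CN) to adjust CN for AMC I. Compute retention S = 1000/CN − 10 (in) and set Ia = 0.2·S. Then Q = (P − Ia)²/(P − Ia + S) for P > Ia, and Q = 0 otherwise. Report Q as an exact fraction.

NRCS table: row crops, contoured, good condition, soil group D → CN(II) = 86
CN(I) from CN(II)=86: (4.2·86)/(10 − 0.058·86) = 12900/179 ≈ 72.067
S = 1000/(12900/179) − 10 = 500/129 in ≈ 3.876 in
Ia = 0.2·(500/129) = 100/129 in ≈ 0.775 in
Since P=8.430 > Ia=0.775: effective rainfall P−Ia = 98747/12900 in
Runoff Q = (P−Ia)²/(P−Ia+S) = (7.655)²/(7.655+3.876) = 9750970009/1918836300 ≈ 5.082 in

Q = 9750970009/1918836300 in ≈ 5.082 in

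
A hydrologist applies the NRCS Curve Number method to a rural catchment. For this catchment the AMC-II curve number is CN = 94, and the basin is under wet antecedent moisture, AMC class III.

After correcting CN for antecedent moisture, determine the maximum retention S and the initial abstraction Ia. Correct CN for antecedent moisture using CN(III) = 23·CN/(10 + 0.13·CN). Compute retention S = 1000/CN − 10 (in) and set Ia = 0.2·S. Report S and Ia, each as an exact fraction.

S = 300/1081 in ≈ 0.278 in; Ia = 60/1081 in ≈ 0.056 in

CN(III) from CN(II)=94: (23·94)/(10 + 0.13·94) = 108100/1111 ≈ 97.300
S = 1000/(108100/1111) − 10 = 300/1081 in ≈ 0.278 in
Ia = 0.2S: 0.2·0.278 = 0.056 in (exactly 60/1081)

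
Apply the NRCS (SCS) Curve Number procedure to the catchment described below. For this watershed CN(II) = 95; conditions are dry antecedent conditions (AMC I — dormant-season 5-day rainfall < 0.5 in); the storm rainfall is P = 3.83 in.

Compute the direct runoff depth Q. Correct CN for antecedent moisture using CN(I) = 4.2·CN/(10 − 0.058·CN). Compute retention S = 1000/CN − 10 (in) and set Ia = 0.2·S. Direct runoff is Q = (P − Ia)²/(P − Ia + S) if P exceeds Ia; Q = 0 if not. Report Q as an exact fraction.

Dry (AMC I): CN(I) = 4.2·95/(10 − 0.058·95) = 399/(449/100) = 39900/449 ≈ 88.864
Retention S: 1000/CN − 10 with CN=88.864 → S = 500/399 ≈ 1.253 in
Ia = 0.2S: 0.2·1.253 = 0.251 in (exactly 100/399)
Since P=3.830 > Ia=0.251: effective rainfall P−Ia = 142817/39900 in
Q = (142817/39900)²/((142817/39900) + 500/399) = (20396695489/1592010000)/(192817/39900) = 20396695489/7693398300 in ≈ 2.651 in

Q = 20396695489/7693398300 in ≈ 2.651 in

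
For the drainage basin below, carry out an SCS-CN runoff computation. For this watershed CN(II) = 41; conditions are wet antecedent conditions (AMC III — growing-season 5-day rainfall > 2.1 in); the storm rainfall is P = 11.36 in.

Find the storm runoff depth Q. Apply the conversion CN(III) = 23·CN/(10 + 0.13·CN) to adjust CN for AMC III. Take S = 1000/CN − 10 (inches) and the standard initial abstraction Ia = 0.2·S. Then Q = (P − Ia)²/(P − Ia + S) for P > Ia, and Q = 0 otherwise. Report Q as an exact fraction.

CN(III) from CN(II)=41: (23·41)/(10 + 0.13·41) = 94300/1533 ≈ 61.513
Retention S: 1000/CN − 10 with CN=61.513 → S = 5900/943 ≈ 6.257 in
Initial abstraction Ia = S/5 = (5900/943)/5 = 1180/943 ≈ 1.251 in
P − Ia = 11.360 − 1.251 = 238312/23575 ≈ 10.109 in (> 0, runoff occurs)
Q: (238312/23575)² ÷ (385812/23575) = 14198152336/2273879475 in (≈ 6.244 in)

Q = 14198152336/2273879475 in ≈ 6.244 in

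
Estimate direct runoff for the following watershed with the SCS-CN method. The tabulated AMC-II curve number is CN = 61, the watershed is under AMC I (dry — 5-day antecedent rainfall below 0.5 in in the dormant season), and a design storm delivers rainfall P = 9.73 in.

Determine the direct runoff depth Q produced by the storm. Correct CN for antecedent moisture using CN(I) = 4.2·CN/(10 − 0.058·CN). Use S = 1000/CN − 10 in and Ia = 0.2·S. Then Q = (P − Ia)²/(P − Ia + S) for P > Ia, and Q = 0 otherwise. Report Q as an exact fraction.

Q = 81493691841/39944611700 in ≈ 2.040 in

Dry (AMC I): CN(I) = 4.2·61/(10 − 0.058·61) = (1281/5)/(3231/500) = 42700/1077 ≈ 39.647
S = 1000/(42700/1077) − 10 = 6500/427 in ≈ 15.222 in
Ia = 0.2S: 0.2·15.222 = 3.044 in (exactly 1300/427)
Since P=9.730 > Ia=3.044: effective rainfall P−Ia = 285471/42700 in
Q = (285471/42700)²/((285471/42700) + 6500/427) = (81493691841/1823290000)/(935471/42700) = 81493691841/39944611700 in ≈ 2.040 in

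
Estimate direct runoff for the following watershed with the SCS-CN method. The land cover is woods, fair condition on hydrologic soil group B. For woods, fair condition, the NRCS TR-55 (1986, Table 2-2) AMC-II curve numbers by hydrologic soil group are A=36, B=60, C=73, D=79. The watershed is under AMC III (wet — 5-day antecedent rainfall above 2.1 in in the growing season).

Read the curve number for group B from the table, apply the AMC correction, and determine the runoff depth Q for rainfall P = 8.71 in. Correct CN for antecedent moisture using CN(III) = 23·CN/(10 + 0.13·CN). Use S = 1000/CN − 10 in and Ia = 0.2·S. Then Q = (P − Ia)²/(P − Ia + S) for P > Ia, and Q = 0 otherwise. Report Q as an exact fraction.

Q = 3147097801/525083100 in ≈ 5.994 in

NRCS table: woods, fair condition, soil group B → CN(II) = 60
CN(III) from CN(II)=60: (23·60)/(10 + 0.13·60) = 6900/89 ≈ 77.528
Max retention: S = 1000/(6900/89) − 10 = 200/69 in (≈ 2.899 in)
Ia = 0.2·(200/69) = 40/69 in ≈ 0.580 in
Excess rainfall: 8.710 − 0.580 = 8.130 in; P > Ia so Q > 0
Q: (56099/6900)² ÷ (76099/6900) = 3147097801/525083100 in (≈ 5.994 in)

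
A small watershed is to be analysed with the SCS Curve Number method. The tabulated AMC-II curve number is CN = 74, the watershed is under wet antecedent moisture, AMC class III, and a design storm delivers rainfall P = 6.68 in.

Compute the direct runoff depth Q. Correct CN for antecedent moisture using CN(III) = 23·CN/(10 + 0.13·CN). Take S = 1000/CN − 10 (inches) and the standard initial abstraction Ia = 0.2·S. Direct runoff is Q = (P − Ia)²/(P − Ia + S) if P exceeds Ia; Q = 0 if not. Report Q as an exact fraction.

Q = 18391970689/3576689175 in ≈ 5.142 in

CN(III) from CN(II)=74: (23·74)/(10 + 0.13·74) = 85100/981 ≈ 86.748
Max retention: S = 1000/(85100/981) − 10 = 1300/851 in (≈ 1.528 in)
Initial abstraction Ia = S/5 = (1300/851)/5 = 260/851 ≈ 0.306 in
Since P=6.680 > Ia=0.306: effective rainfall P−Ia = 135617/21275 in
Q = (135617/21275)²/((135617/21275) + 1300/851) = (18391970689/452625625)/(168117/21275) = 18391970689/3576689175 in ≈ 5.142 in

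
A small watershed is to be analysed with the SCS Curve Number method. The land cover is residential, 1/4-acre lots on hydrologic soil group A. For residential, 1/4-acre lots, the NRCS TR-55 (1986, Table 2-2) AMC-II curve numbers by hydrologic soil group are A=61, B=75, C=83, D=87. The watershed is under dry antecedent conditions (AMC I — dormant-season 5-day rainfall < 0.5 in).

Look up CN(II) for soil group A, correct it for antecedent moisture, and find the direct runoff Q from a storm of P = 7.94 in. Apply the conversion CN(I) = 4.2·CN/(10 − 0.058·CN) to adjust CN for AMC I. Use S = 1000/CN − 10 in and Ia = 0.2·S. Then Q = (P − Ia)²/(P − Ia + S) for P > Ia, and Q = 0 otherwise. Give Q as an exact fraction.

Q = 10924221361/9170230650 in ≈ 1.191 in

NRCS table: residential, 1/4-acre lots, soil group A → CN(II) = 61
Dry (AMC I): CN(I) = 4.2·61/(10 − 0.058·61) = (1281/5)/(3231/500) = 42700/1077 ≈ 39.647
Retention S: 1000/CN − 10 with CN=39.647 → S = 6500/427 ≈ 15.222 in
Ia = 0.2S: 0.2·15.222 = 3.044 in (exactly 1300/427)
Excess rainfall: 7.940 − 3.044 = 4.896 in; P > Ia so Q > 0
Runoff Q = (P−Ia)²/(P−Ia+S) = (4.896)²/(4.896+15.222) = 10924221361/9170230650 ≈ 1.191 in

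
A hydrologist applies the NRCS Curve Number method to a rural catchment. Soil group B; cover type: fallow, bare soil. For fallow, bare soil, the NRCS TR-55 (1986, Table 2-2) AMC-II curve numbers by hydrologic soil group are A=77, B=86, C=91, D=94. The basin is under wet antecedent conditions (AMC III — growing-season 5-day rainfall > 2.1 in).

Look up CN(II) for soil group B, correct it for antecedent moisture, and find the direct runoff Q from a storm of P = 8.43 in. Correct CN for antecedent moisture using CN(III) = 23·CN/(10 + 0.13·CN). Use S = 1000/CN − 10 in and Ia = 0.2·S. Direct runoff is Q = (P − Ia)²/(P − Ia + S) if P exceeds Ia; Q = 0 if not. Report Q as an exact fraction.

Q = 671952354529/87994000300 in ≈ 7.636 in

NRCS table: fallow, bare soil, soil group B → CN(II) = 86
Wet (AMC III): CN(III) = 23·86/(10 + 0.13·86) = 1978/(1059/50) = 98900/1059 ≈ 93.390
Retention S: 1000/CN − 10 with CN=93.390 → S = 700/989 ≈ 0.708 in
Ia = 0.2S: 0.2·0.708 = 0.142 in (exactly 140/989)
P − Ia = 8.430 − 0.142 = 819727/98900 ≈ 8.288 in (> 0, runoff occurs)
Q = (819727/98900)²/((819727/98900) + 700/989) = (671952354529/9781210000)/(889727/98900) = 671952354529/87994000300 in ≈ 7.636 in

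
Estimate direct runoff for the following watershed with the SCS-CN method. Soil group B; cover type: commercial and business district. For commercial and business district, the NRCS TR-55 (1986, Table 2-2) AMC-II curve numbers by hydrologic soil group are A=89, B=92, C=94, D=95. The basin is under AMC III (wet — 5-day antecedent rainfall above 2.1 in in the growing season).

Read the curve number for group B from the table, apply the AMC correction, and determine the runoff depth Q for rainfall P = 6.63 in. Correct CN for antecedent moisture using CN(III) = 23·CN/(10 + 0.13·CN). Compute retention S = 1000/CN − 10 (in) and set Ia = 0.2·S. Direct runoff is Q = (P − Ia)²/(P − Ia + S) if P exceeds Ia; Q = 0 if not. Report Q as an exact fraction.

NRCS table: commercial and business district, soil group B → CN(II) = 92
Adjust CN=92 to AMC III: 23·92/(10 + 0.13·92) → 2116 ÷ (549/25) = 52900/549 ≈ 96.357
Retention S: 1000/CN − 10 with CN=96.357 → S = 200/529 ≈ 0.378 in
Ia = 0.2S: 0.2·0.378 = 0.076 in (exactly 40/529)
Since P=6.630 > Ia=0.076: effective rainfall P−Ia = 346727/52900 in
Runoff Q = (P−Ia)²/(P−Ia+S) = (6.554)²/(6.554+0.378) = 120219612529/19399858300 ≈ 6.197 in

Q = 120219612529/19399858300 in ≈ 6.197 in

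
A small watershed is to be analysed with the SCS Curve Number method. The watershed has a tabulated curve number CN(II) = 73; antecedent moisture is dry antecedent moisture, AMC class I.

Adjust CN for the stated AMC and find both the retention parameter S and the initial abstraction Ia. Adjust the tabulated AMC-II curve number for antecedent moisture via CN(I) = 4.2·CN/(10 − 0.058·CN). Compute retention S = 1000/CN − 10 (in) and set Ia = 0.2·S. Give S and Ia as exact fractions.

S = 4500/511 in ≈ 8.806 in; Ia = 900/511 in ≈ 1.761 in

Adjust CN=73 to AMC I: 4.2·73/(10 − 0.058·73) → (1533/5) ÷ (2883/500) = 51100/961 ≈ 53.174
S = 1000/(51100/961) − 10 = 4500/511 in ≈ 8.806 in
Initial abstraction Ia = S/5 = (4500/511)/5 = 900/511 ≈ 1.761 in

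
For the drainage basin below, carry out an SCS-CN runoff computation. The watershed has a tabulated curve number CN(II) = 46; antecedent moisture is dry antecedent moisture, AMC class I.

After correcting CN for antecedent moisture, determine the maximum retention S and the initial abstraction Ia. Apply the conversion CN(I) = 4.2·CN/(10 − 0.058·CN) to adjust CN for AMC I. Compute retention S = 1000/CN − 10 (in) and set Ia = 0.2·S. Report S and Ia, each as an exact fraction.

S = 4500/161 in ≈ 27.950 in; Ia = 900/161 in ≈ 5.590 in

Adjust CN=46 to AMC I: 4.2·46/(10 − 0.058·46) → (966/5) ÷ (1833/250) = 16100/611 ≈ 26.350
Retention S: 1000/CN − 10 with CN=26.350 → S = 4500/161 ≈ 27.950 in
Initial abstraction Ia = S/5 = (4500/161)/5 = 900/161 ≈ 5.590 in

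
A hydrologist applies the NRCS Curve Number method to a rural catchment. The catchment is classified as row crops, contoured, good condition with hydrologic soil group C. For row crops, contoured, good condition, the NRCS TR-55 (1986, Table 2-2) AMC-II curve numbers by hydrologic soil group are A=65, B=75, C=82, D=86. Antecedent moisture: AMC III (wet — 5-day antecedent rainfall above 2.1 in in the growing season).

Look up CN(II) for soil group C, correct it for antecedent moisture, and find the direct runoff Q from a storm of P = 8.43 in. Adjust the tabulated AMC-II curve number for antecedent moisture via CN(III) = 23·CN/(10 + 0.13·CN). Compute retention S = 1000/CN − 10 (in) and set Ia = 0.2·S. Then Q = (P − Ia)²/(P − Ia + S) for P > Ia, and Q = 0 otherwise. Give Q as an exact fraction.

NRCS table: row crops, contoured, good condition, soil group C → CN(II) = 82
Wet (AMC III): CN(III) = 23·82/(10 + 0.13·82) = 1886/(1033/50) = 94300/1033 ≈ 91.288
Max retention: S = 1000/(94300/1033) − 10 = 900/943 in (≈ 0.954 in)
Ia = 0.2·(900/943) = 180/943 in ≈ 0.191 in
P − Ia = 8.430 − 0.191 = 776949/94300 ≈ 8.239 in (> 0, runoff occurs)
Q: (776949/94300)² ÷ (866949/94300) = 201216582867/27251096900 in (≈ 7.384 in)

Q = 201216582867/27251096900 in ≈ 7.384 in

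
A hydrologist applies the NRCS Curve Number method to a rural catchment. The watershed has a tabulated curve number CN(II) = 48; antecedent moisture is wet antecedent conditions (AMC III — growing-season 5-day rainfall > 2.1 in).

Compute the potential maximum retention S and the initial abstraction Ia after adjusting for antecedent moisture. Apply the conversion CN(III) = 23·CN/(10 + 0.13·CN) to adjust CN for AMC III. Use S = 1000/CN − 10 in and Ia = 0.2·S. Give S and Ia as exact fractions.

Wet (AMC III): CN(III) = 23·48/(10 + 0.13·48) = 1104/(406/25) = 13800/203 ≈ 67.980
S = 1000/(13800/203) − 10 = 325/69 in ≈ 4.710 in
Initial abstraction Ia = S/5 = (325/69)/5 = 65/69 ≈ 0.942 in

S = 325/69 in ≈ 4.710 in; Ia = 65/69 in ≈ 0.942 in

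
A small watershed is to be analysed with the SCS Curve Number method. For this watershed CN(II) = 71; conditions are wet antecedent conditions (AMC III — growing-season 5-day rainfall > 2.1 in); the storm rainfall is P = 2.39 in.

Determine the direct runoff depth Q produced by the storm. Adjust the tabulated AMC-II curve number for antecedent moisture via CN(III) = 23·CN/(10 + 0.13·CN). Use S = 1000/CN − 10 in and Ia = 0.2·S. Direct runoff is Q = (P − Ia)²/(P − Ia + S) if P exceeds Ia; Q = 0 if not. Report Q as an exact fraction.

Q = 110414650369/101619467100 in ≈ 1.087 in

Wet (AMC III): CN(III) = 23·71/(10 + 0.13·71) = 1633/(1923/100) = 163300/1923 ≈ 84.919
Max retention: S = 1000/(163300/1923) − 10 = 2900/1633 in (≈ 1.776 in)
Initial abstraction Ia = S/5 = (2900/1633)/5 = 580/1633 ≈ 0.355 in
Since P=2.390 > Ia=0.355: effective rainfall P−Ia = 332287/163300 in
Q: (332287/163300)² ÷ (622287/163300) = 110414650369/101619467100 in (≈ 1.087 in)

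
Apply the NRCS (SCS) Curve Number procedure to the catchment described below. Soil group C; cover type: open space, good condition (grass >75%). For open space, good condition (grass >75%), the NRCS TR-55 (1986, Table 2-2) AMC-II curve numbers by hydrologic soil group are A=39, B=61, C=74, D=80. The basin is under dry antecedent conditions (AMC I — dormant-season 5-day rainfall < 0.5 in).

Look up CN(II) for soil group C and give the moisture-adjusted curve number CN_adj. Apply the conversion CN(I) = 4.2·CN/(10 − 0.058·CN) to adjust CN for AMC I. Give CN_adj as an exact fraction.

CN_adj = 77700/1427 ≈ 54.450

NRCS table: open space, good condition (grass >75%), soil group C → CN(II) = 74
Adjust CN=74 to AMC I: 4.2·74/(10 − 0.058·74) → (1554/5) ÷ (1427/250) = 77700/1427 ≈ 54.450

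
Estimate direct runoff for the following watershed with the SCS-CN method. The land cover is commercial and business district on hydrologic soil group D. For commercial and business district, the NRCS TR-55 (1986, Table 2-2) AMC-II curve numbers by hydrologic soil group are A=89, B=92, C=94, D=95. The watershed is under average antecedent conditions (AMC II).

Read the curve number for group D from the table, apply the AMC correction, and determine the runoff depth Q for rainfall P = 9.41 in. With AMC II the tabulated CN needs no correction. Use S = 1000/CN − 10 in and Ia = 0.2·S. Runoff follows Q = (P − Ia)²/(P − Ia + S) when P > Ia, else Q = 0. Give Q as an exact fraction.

NRCS table: commercial and business district, soil group D → CN(II) = 95
AMC II — tabulated CN = 95 applies directly.
S = 1000/95 − 10 = 10/19 in ≈ 0.526 in
Ia = 0.2·(10/19) = 2/19 in ≈ 0.105 in
P − Ia = 9.410 − 0.105 = 17679/1900 ≈ 9.305 in (> 0, runoff occurs)
Q: (17679/1900)² ÷ (18679/1900) = 312547041/35490100 in (≈ 8.807 in)

Q = 312547041/35490100 in ≈ 8.807 in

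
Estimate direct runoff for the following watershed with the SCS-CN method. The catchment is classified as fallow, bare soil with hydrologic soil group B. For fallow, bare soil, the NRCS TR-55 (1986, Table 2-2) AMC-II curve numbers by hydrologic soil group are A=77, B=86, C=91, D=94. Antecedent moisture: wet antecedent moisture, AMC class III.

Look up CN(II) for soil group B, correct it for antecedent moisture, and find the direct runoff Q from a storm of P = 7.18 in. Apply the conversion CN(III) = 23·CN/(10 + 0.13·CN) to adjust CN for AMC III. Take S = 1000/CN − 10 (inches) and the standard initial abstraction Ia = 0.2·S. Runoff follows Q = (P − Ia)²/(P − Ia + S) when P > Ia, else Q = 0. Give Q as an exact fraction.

Q = 121139498601/18941871950 in ≈ 6.395 in

NRCS table: fallow, bare soil, soil group B → CN(II) = 86
CN(III) from CN(II)=86: (23·86)/(10 + 0.13·86) = 98900/1059 ≈ 93.390
S = 1000/(98900/1059) − 10 = 700/989 in ≈ 0.708 in
Initial abstraction Ia = S/5 = (700/989)/5 = 140/989 ≈ 0.142 in
Excess rainfall: 7.180 − 0.142 = 7.038 in; P > Ia so Q > 0
Q: (348051/49450)² ÷ (383051/49450) = 121139498601/18941871950 in (≈ 6.395 in)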